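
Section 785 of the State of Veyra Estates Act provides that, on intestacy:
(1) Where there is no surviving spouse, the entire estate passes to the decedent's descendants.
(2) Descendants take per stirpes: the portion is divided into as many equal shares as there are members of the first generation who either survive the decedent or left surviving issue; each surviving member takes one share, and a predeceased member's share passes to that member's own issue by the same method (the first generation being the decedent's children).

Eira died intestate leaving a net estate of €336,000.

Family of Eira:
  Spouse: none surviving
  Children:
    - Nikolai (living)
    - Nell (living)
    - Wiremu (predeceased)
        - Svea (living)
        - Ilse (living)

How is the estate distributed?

The entire €336,000 passes to the descendants.
That amount (€336,000) is divided into 3 shares of €112,000: Nikolai and Nell each take €112,000; Wiremu's €112,000 share passes to Wiremu's issue.
Wiremu's share (€112,000) is divided into 2 shares of €56,000: Svea and Ilse each take €56,000.

Nikolai: €112,000; Nell: €112,000; Svea: €56,000; Ilse: €56,000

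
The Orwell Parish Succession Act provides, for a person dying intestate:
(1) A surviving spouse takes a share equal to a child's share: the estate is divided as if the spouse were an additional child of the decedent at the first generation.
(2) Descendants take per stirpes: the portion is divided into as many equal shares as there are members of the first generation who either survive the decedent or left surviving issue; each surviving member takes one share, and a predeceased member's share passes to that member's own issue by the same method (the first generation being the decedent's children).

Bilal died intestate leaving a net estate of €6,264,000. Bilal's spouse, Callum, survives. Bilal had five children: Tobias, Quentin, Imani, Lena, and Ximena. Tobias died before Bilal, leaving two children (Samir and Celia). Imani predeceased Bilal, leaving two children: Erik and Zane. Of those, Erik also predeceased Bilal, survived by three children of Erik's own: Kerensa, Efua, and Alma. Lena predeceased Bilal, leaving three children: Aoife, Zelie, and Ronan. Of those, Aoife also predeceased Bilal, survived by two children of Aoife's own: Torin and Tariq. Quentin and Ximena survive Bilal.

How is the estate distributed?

Callum: €1,044,000; Samir: €522,000; Celia: €522,000; Quentin: €1,044,000; Kerensa: €174,000; Efua: €174,000; Alma: €174,000; Zane: €522,000; Torin: €174,000; Tariq: €174,000; Zelie: €348,000; Ronan: €348,000; Ximena: €1,044,000

The spouse counts as an additional share at the children's level, so there are 6 primary shares of €1,044,000. Callum takes one such share (€1,044,000).
The children's combined portion (€5,220,000) is divided into 5 shares of €1,044,000: Quentin and Ximena each take €1,044,000; Tobias's €1,044,000 share passes to Tobias's issue; Imani's €1,044,000 share passes to Imani's issue; Lena's €1,044,000 share passes to Lena's issue.
Tobias's share (€1,044,000) is divided into 2 shares of €522,000: Samir and Celia each take €522,000.
Imani's share (€1,044,000) is divided into 2 shares of €522,000: Zane takes €522,000; Erik's €522,000 share passes to Erik's issue.
Erik's share (€522,000) is divided into 3 shares of €174,000: Kerensa, Efua, and Alma each take €174,000.
Lena's share (€1,044,000) is divided into 3 shares of €348,000: Zelie and Ronan each take €348,000; Aoife's €348,000 share passes to Aoife's issue.
Aoife's share (€348,000) is divided into 2 shares of €174,000: Torin and Tariq each take €174,000.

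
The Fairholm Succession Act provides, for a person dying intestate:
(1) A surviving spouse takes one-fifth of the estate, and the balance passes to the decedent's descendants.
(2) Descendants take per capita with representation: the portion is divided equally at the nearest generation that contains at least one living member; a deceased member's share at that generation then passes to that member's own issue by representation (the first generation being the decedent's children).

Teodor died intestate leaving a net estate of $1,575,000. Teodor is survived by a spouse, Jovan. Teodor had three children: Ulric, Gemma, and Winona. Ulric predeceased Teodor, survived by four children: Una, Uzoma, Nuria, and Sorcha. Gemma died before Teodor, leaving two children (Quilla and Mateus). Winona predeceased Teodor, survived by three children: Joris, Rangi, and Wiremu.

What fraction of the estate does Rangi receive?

Rangi receives 4/45 of the estate.

Jovan takes one-fifth of $1,575,000 = $315,000. The remaining $1,260,000 passes to the descendants.
No child survives, so the initial division is made at the grandchildren's generation.
The descendants' portion ($1,260,000) is divided into 9 shares of $140,000: Una, Uzoma, Nuria, Sorcha, Quilla, Mateus, Joris, Rangi, and Wiremu each take $140,000.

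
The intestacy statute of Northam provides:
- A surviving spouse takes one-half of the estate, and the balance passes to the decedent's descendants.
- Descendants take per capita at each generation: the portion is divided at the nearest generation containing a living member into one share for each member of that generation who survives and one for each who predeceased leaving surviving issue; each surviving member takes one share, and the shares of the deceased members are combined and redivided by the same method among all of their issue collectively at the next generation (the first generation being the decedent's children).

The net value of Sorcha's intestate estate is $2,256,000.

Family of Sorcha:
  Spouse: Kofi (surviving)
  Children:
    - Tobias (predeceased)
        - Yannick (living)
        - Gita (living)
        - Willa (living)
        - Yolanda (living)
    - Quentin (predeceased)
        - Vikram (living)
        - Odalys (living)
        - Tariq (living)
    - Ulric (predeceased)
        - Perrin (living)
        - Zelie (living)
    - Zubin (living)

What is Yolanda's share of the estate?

Kofi takes one-half of $2,256,000 = $1,128,000. The remaining $1,128,000 passes to the descendants.
The descendants' portion ($1,128,000) is divided at the children's generation into 4 shares of $282,000. Zubin takes $282,000. The 3 shares of the deceased (Tobias, Quentin, and Ulric) are combined into a pool of $846,000.
That pool ($846,000) is divided at the grandchildren's generation equally among Yannick, Gita, Willa, Yolanda, Vikram, Odalys, Tariq, Perrin, and Zelie: $94,000 each.

Yolanda receives $94,000.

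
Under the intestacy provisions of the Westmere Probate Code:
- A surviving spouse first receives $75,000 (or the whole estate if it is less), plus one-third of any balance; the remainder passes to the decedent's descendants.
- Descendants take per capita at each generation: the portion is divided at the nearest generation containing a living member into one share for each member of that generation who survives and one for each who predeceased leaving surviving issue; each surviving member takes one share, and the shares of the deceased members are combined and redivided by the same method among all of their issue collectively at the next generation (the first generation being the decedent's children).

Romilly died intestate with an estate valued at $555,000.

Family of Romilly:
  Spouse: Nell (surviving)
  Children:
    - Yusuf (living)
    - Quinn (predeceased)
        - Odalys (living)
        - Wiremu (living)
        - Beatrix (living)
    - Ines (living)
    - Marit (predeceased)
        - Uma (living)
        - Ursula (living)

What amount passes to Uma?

Nell first takes $75,000, leaving a balance of $480,000. Nell then takes one-third of the balance ($160,000), for a total of $235,000. The remaining $320,000 passes to the descendants.
The descendants' portion ($320,000) is divided at the children's generation into 4 shares of $80,000. Yusuf and Ines each take $80,000. The 2 shares of the deceased (Quinn and Marit) are combined into a pool of $160,000.
That pool ($160,000) is divided at the grandchildren's generation equally among Odalys, Wiremu, Beatrix, Uma, and Ursula: $32,000 each.

Uma receives $32,000.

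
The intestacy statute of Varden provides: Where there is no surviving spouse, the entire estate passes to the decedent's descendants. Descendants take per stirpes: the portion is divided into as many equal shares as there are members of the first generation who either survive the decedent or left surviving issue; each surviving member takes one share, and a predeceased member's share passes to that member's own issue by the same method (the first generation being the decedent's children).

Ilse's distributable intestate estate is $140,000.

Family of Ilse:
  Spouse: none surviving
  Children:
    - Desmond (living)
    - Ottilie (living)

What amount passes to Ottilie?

The entire $140,000 passes to the descendants.
That amount ($140,000) is divided into 2 shares of $70,000: Desmond and Ottilie each take $70,000.

Ottilie receives $70,000.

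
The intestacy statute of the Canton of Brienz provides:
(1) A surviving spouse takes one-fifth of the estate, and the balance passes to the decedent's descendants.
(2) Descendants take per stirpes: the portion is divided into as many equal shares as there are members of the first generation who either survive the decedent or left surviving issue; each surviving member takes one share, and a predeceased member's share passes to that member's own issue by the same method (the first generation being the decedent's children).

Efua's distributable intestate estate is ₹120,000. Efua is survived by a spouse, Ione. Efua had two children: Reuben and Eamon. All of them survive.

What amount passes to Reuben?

Reuben receives ₹48,000.

Ione takes one-fifth of ₹120,000 = ₹24,000. The remaining ₹96,000 passes to the descendants.
The descendants' portion (₹96,000) is divided into 2 shares of ₹48,000: Reuben and Eamon each take ₹48,000.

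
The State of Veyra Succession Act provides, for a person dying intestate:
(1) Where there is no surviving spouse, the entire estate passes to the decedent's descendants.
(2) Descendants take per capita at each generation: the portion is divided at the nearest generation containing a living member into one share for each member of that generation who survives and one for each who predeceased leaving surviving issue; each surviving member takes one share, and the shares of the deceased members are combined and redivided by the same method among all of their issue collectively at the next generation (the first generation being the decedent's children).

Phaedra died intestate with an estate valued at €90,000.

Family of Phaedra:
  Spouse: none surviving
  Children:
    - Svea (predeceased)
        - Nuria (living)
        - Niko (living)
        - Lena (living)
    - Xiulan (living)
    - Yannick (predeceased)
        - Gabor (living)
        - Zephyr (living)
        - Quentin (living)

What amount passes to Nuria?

The entire €90,000 passes to the descendants.
That amount (€90,000) is divided at the children's generation into 3 shares of €30,000. Xiulan takes €30,000. The 2 shares of the deceased (Svea and Yannick) are combined into a pool of €60,000.
That pool (€60,000) is divided at the grandchildren's generation equally among Nuria, Niko, Lena, Gabor, Zephyr, and Quentin: €10,000 each.

Nuria receives €10,000.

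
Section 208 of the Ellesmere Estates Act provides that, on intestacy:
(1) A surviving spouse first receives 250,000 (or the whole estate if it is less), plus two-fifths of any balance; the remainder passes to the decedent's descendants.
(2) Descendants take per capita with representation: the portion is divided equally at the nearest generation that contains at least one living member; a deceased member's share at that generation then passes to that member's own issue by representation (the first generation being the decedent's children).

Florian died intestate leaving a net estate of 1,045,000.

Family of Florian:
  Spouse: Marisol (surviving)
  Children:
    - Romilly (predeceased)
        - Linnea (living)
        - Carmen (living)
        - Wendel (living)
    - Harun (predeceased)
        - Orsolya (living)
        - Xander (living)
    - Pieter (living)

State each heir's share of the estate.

Marisol first takes 250,000, leaving a balance of 795,000. Marisol then takes two-fifths of the balance (318,000), for a total of 568,000. The remaining 477,000 passes to the descendants.
The descendants' portion (477,000) is divided into 3 shares of 159,000: Pieter takes 159,000; Romilly's 159,000 share passes to Romilly's issue; Harun's 159,000 share passes to Harun's issue.
Romilly's share (159,000) is divided into 3 shares of 53,000: Linnea, Carmen, and Wendel each take 53,000.
Harun's share (159,000) is divided into 2 shares of 79,500: Orsolya and Xander each take 79,500.

Marisol: 568,000; Linnea: 53,000; Carmen: 53,000; Wendel: 53,000; Orsolya: 79,500; Xander: 79,500; Pieter: 159,000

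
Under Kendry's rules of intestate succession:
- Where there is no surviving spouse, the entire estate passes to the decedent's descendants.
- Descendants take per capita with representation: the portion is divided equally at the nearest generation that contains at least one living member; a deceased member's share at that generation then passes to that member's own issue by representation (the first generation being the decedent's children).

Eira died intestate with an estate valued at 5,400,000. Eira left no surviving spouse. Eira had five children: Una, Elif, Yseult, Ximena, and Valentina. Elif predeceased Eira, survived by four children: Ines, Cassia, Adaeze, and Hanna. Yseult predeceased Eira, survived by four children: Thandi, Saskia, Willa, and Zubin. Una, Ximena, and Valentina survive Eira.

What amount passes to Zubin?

Zubin receives 270,000.

The entire 5,400,000 passes to the descendants.
That amount (5,400,000) is divided into 5 shares of 1,080,000: Una, Ximena, and Valentina each take 1,080,000; Elif's 1,080,000 share passes to Elif's issue; Yseult's 1,080,000 share passes to Yseult's issue.
Elif's share (1,080,000) is divided into 4 shares of 270,000: Ines, Cassia, Adaeze, and Hanna each take 270,000.
Yseult's share (1,080,000) is divided into 4 shares of 270,000: Thandi, Saskia, Willa, and Zubin each take 270,000.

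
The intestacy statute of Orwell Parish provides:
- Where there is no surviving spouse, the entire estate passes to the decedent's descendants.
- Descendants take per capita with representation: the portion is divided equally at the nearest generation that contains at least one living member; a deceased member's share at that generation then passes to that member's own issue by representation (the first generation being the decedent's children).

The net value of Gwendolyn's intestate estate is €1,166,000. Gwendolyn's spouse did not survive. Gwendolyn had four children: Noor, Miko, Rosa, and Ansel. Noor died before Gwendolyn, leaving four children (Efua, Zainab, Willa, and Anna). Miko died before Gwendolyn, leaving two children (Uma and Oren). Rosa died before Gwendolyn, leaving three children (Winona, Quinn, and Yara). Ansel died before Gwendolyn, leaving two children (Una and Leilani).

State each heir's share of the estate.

Efua: €106,000; Zainab: €106,000; Willa: €106,000; Anna: €106,000; Uma: €106,000; Oren: €106,000; Winona: €106,000; Quinn: €106,000; Yara: €106,000; Una: €106,000; Leilani: €106,000

The entire €1,166,000 passes to the descendants.
No child survives, so the initial division is made at the grandchildren's generation.
That amount (€1,166,000) is divided into 11 shares of €106,000: Efua, Zainab, Willa, Anna, Uma, Oren, Winona, Quinn, Yara, Una, and Leilani each take €106,000.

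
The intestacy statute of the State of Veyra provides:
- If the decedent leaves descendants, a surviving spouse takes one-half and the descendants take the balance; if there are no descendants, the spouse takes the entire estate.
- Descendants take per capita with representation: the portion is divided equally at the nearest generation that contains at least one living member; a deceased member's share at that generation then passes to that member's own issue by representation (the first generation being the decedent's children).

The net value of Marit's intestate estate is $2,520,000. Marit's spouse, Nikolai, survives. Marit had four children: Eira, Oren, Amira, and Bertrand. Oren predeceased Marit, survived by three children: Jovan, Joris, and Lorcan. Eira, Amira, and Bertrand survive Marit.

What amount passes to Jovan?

Jovan receives $105,000.

Nikolai takes one-half of $2,520,000 = $1,260,000. The remaining $1,260,000 passes to the descendants.
The descendants' portion ($1,260,000) is divided into 4 shares of $315,000: Eira, Amira, and Bertrand each take $315,000; Oren's $315,000 share passes to Oren's issue.
Oren's share ($315,000) is divided into 3 shares of $105,000: Jovan, Joris, and Lorcan each take $105,000.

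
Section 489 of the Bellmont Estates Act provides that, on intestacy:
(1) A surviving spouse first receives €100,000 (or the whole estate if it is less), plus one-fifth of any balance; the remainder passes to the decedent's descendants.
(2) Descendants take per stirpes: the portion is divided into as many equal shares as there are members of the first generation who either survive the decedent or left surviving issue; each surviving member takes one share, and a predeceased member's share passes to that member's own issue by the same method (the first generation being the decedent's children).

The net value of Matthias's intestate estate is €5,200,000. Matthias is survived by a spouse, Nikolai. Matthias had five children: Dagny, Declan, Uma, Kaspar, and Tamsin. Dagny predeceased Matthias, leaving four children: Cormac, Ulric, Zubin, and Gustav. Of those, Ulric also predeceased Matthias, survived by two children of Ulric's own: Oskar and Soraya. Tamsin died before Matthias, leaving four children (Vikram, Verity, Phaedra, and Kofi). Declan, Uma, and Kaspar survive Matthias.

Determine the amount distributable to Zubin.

Zubin receives €204,000.

Nikolai first takes €100,000, leaving a balance of €5,100,000. Nikolai then takes one-fifth of the balance (€1,020,000), for a total of €1,120,000. The remaining €4,080,000 passes to the descendants.
The descendants' portion (€4,080,000) is divided into 5 shares of €816,000: Declan, Uma, and Kaspar each take €816,000; Dagny's €816,000 share passes to Dagny's issue; Tamsin's €816,000 share passes to Tamsin's issue.
Dagny's share (€816,000) is divided into 4 shares of €204,000: Cormac, Zubin, and Gustav each take €204,000; Ulric's €204,000 share passes to Ulric's issue.
Ulric's share (€204,000) is divided into 2 shares of €102,000: Oskar and Soraya each take €102,000.
Tamsin's share (€816,000) is divided into 4 shares of €204,000: Vikram, Verity, Phaedra, and Kofi each take €204,000.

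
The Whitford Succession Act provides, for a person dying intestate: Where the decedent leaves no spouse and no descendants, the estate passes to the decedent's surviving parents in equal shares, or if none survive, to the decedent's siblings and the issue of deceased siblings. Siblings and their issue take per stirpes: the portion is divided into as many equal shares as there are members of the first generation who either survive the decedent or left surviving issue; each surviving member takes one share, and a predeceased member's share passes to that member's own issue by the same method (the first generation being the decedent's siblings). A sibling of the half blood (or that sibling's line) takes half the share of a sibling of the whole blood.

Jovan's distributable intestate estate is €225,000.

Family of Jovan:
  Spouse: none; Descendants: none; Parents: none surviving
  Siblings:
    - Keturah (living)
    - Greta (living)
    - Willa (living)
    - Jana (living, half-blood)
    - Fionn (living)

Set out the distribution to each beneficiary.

The entire €225,000 passes to the siblings and their issue.
Counting each half-blood sibling's line as half a unit, there are 9/2 units in €225,000, so one unit is €50,000. Whole-blood lines (Keturah, Greta, Willa, and Fionn) take €50,000 each; half-blood lines (Jana) take €25,000 each.

Keturah: €50,000; Greta: €50,000; Willa: €50,000; Jana: €25,000; Fionn: €50,000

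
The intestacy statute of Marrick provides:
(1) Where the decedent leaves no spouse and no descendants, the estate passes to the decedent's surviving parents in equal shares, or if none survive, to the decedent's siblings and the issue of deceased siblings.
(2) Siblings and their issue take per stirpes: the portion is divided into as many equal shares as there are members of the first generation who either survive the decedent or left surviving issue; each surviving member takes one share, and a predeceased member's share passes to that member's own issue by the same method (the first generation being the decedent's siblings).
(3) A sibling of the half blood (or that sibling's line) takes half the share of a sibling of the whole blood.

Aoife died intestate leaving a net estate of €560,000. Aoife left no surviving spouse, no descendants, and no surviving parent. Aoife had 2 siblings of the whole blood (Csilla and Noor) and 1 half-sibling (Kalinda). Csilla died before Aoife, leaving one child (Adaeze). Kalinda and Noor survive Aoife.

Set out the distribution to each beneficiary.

Adaeze: €224,000; Kalinda: €112,000; Noor: €224,000

The entire €560,000 passes to the siblings and their issue.
Counting each half-blood sibling's line as half a unit, there are 5/2 units in €560,000, so one unit is €224,000. Whole-blood lines (Csilla and Noor) take €224,000 each; half-blood lines (Kalinda) take €112,000 each.
Csilla's share (€224,000) passes entirely to Adaeze.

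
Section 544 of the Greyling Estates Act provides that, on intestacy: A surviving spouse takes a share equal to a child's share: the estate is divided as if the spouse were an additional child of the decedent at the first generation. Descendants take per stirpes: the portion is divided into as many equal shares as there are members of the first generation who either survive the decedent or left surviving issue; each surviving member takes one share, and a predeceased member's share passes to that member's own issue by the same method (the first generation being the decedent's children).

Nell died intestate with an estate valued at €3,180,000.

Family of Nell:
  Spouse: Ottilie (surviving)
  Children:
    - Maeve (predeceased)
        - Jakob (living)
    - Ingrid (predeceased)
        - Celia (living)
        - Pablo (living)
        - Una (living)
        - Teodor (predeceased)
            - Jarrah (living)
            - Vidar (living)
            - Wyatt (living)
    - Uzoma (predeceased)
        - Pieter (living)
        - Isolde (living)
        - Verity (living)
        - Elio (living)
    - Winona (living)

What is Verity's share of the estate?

Verity receives €159,000.

The spouse counts as an additional share at the children's level, so there are 5 primary shares of €636,000. Ottilie takes one such share (€636,000).
The children's combined portion (€2,544,000) is divided into 4 shares of €636,000: Winona takes €636,000; Maeve's €636,000 share passes to Maeve's issue; Ingrid's €636,000 share passes to Ingrid's issue; Uzoma's €636,000 share passes to Uzoma's issue.
Maeve's share (€636,000) passes entirely to Jakob.
Ingrid's share (€636,000) is divided into 4 shares of €159,000: Celia, Pablo, and Una each take €159,000; Teodor's €159,000 share passes to Teodor's issue.
Teodor's share (€159,000) is divided into 3 shares of €53,000: Jarrah, Vidar, and Wyatt each take €53,000.
Uzoma's share (€636,000) is divided into 4 shares of €159,000: Pieter, Isolde, Verity, and Elio each take €159,000.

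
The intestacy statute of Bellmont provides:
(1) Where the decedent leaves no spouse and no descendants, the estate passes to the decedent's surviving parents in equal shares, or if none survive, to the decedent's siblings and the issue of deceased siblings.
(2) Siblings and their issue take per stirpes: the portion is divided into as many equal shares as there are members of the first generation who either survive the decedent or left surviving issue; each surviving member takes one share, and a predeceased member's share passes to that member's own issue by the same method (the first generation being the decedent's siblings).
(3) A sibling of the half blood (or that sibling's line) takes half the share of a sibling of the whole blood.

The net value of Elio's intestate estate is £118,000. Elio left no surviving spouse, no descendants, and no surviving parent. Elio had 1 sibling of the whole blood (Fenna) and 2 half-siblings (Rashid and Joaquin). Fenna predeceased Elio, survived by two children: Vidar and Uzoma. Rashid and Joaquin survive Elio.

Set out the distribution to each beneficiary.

The entire £118,000 passes to the siblings and their issue.
Counting each half-blood sibling's line as half a unit, there are 2 units in £118,000, so one unit is £59,000. Whole-blood lines (Fenna) take £59,000 each; half-blood lines (Rashid and Joaquin) take £29,500 each.
Fenna's share (£59,000) is divided into 2 shares of £29,500: Vidar and Uzoma each take £29,500.

Rashid: £29,500; Vidar: £29,500; Uzoma: £29,500; Joaquin: £29,500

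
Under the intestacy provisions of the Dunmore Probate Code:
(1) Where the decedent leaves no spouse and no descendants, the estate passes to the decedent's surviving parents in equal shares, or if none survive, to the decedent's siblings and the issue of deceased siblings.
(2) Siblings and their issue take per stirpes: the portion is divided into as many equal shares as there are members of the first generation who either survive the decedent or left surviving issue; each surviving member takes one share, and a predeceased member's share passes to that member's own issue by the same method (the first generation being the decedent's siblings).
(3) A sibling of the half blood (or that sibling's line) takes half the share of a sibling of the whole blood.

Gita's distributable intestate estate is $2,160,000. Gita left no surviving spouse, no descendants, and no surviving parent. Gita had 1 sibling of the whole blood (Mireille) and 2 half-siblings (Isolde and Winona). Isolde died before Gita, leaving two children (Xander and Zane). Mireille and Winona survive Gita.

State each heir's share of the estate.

Mireille: $1,080,000; Xander: $270,000; Zane: $270,000; Winona: $540,000

The entire $2,160,000 passes to the siblings and their issue.
Counting each half-blood sibling's line as half a unit, there are 2 units in $2,160,000, so one unit is $1,080,000. Whole-blood lines (Mireille) take $1,080,000 each; half-blood lines (Isolde and Winona) take $540,000 each.
Isolde's share ($540,000) is divided into 2 shares of $270,000: Xander and Zane each take $270,000.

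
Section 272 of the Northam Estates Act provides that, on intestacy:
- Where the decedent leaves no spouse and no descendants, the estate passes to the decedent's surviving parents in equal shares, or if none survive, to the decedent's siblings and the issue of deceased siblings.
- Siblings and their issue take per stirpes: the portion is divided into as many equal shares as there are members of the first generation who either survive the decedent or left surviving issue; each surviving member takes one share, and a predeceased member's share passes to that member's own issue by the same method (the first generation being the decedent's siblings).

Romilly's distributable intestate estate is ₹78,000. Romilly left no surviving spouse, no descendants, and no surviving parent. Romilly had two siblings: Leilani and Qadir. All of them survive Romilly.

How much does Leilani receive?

Leilani receives ₹39,000.

The entire ₹78,000 passes to the siblings and their issue.
That amount (₹78,000) is divided into 2 shares of ₹39,000: Leilani and Qadir each take ₹39,000.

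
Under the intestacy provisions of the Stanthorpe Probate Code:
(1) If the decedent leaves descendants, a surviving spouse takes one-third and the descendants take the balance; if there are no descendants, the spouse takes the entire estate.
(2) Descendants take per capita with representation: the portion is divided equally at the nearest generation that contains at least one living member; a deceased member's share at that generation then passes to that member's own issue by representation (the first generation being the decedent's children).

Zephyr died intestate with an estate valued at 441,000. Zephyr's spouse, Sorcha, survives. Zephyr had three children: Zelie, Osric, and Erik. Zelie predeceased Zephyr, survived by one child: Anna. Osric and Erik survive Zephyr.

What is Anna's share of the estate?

Sorcha takes one-third of 441,000 = 147,000. The remaining 294,000 passes to the descendants.
The descendants' portion (294,000) is divided into 3 shares of 98,000: Osric and Erik each take 98,000; Zelie's 98,000 share passes to Zelie's issue.
Zelie's share (98,000) passes entirely to Anna.

Anna receives 98,000.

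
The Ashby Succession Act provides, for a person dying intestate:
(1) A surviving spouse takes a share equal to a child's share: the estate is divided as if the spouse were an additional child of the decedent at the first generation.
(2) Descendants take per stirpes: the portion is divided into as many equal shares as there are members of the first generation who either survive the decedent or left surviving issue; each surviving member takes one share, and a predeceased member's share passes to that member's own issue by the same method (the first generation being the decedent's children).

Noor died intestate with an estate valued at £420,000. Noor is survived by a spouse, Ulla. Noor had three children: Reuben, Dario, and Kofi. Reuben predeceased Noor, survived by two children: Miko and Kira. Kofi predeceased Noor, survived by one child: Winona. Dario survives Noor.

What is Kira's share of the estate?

The spouse counts as an additional share at the children's level, so there are 4 primary shares of £105,000. Ulla takes one such share (£105,000).
The children's combined portion (£315,000) is divided into 3 shares of £105,000: Dario takes £105,000; Reuben's £105,000 share passes to Reuben's issue; Kofi's £105,000 share passes to Kofi's issue.
Reuben's share (£105,000) is divided into 2 shares of £52,500: Miko and Kira each take £52,500.
Kofi's share (£105,000) passes entirely to Winona.

Kira receives £52,500.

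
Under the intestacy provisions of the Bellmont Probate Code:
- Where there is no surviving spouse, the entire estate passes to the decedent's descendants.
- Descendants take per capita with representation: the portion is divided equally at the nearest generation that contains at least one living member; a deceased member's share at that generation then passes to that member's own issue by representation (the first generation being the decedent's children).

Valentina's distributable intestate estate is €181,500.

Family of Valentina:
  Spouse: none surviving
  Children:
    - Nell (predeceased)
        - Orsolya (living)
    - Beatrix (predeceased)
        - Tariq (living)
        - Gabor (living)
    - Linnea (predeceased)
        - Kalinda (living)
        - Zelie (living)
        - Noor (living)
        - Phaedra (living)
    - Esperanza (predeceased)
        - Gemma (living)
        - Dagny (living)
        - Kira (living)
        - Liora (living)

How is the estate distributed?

Orsolya: €16,500; Tariq: €16,500; Gabor: €16,500; Kalinda: €16,500; Zelie: €16,500; Noor: €16,500; Phaedra: €16,500; Gemma: €16,500; Dagny: €16,500; Kira: €16,500; Liora: €16,500

The entire €181,500 passes to the descendants.
No child survives, so the initial division is made at the grandchildren's generation.
That amount (€181,500) is divided into 11 shares of €16,500: Orsolya, Tariq, Gabor, Kalinda, Zelie, Noor, Phaedra, Gemma, Dagny, Kira, and Liora each take €16,500.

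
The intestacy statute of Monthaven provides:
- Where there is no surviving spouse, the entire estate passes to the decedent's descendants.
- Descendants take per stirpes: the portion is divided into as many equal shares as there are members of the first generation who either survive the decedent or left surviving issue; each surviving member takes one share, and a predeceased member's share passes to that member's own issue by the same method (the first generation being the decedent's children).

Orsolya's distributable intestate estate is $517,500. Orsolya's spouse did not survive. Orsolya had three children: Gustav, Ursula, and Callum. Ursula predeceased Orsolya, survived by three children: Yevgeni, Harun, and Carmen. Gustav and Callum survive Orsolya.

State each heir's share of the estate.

Gustav: $172,500; Yevgeni: $57,500; Harun: $57,500; Carmen: $57,500; Callum: $172,500

The entire $517,500 passes to the descendants.
That amount ($517,500) is divided into 3 shares of $172,500: Gustav and Callum each take $172,500; Ursula's $172,500 share passes to Ursula's issue.
Ursula's share ($172,500) is divided into 3 shares of $57,500: Yevgeni, Harun, and Carmen each take $57,500.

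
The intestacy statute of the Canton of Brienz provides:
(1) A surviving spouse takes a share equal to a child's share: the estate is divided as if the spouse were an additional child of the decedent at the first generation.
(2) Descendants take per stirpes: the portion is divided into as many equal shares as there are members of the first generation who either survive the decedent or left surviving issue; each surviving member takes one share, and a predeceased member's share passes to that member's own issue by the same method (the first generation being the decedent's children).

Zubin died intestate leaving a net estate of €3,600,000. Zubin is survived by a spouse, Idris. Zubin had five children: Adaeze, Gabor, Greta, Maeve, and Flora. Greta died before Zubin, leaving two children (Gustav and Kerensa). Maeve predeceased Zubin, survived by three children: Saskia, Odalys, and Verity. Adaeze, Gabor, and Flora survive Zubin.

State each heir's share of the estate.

Idris: €600,000; Adaeze: €600,000; Gabor: €600,000; Gustav: €300,000; Kerensa: €300,000; Saskia: €200,000; Odalys: €200,000; Verity: €200,000; Flora: €600,000

The spouse counts as an additional share at the children's level, so there are 6 primary shares of €600,000. Idris takes one such share (€600,000).
The children's combined portion (€3,000,000) is divided into 5 shares of €600,000: Adaeze, Gabor, and Flora each take €600,000; Greta's €600,000 share passes to Greta's issue; Maeve's €600,000 share passes to Maeve's issue.
Greta's share (€600,000) is divided into 2 shares of €300,000: Gustav and Kerensa each take €300,000.
Maeve's share (€600,000) is divided into 3 shares of €200,000: Saskia, Odalys, and Verity each take €200,000.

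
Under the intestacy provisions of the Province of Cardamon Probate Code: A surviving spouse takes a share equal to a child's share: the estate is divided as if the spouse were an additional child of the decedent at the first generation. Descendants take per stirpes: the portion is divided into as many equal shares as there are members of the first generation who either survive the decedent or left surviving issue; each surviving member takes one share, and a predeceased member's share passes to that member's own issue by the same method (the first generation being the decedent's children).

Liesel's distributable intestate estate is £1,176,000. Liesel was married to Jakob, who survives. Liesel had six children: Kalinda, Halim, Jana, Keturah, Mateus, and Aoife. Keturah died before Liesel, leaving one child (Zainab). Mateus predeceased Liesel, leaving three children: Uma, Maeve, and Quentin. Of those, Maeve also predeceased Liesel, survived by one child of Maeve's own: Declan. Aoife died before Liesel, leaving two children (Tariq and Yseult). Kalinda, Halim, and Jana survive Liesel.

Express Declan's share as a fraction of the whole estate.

The spouse counts as an additional share at the children's level, so there are 7 primary shares of £168,000. Jakob takes one such share (£168,000).
The children's combined portion (£1,008,000) is divided into 6 shares of £168,000: Kalinda, Halim, and Jana each take £168,000; Keturah's £168,000 share passes to Keturah's issue; Mateus's £168,000 share passes to Mateus's issue; Aoife's £168,000 share passes to Aoife's issue.
Keturah's share (£168,000) passes entirely to Zainab.
Mateus's share (£168,000) is divided into 3 shares of £56,000: Uma and Quentin each take £56,000; Maeve's £56,000 share passes to Maeve's issue.
Maeve's share (£56,000) passes entirely to Declan.
Aoife's share (£168,000) is divided into 2 shares of £84,000: Tariq and Yseult each take £84,000.

Declan receives 1/21 of the estate.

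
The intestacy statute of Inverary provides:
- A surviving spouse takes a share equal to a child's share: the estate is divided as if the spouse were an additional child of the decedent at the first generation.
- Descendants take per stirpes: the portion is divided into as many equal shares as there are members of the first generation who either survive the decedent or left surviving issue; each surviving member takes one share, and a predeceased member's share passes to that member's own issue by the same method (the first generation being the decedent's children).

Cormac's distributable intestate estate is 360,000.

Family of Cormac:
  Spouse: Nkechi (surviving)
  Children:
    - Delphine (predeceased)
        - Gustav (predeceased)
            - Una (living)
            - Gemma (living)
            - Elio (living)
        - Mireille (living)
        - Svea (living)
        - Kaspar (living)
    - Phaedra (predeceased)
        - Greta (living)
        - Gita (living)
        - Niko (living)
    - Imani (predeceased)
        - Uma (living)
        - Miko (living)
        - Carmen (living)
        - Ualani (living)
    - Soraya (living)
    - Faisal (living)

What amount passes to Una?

The spouse counts as an additional share at the children's level, so there are 6 primary shares of 60,000. Nkechi takes one such share (60,000).
The children's combined portion (300,000) is divided into 5 shares of 60,000: Soraya and Faisal each take 60,000; Delphine's 60,000 share passes to Delphine's issue; Phaedra's 60,000 share passes to Phaedra's issue; Imani's 60,000 share passes to Imani's issue.
Delphine's share (60,000) is divided into 4 shares of 15,000: Mireille, Svea, and Kaspar each take 15,000; Gustav's 15,000 share passes to Gustav's issue.
Gustav's share (15,000) is divided into 3 shares of 5,000: Una, Gemma, and Elio each take 5,000.
Phaedra's share (60,000) is divided into 3 shares of 20,000: Greta, Gita, and Niko each take 20,000.
Imani's share (60,000) is divided into 4 shares of 15,000: Uma, Miko, Carmen, and Ualani each take 15,000.

Una receives 5,000.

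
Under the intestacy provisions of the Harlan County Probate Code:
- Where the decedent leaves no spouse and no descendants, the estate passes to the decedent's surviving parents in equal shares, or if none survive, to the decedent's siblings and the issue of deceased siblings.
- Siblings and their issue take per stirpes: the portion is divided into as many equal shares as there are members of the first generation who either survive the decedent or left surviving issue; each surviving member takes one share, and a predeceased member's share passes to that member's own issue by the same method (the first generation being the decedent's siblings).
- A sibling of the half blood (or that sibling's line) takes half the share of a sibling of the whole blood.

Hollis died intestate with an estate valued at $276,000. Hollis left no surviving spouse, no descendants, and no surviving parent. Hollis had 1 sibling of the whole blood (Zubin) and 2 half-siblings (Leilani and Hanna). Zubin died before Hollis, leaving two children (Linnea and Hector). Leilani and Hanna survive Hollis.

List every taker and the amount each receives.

Leilani: $69,000; Linnea: $69,000; Hector: $69,000; Hanna: $69,000

The entire $276,000 passes to the siblings and their issue.
Counting each half-blood sibling's line as half a unit, there are 2 units in $276,000, so one unit is $138,000. Whole-blood lines (Zubin) take $138,000 each; half-blood lines (Leilani and Hanna) take $69,000 each.
Zubin's share ($138,000) is divided into 2 shares of $69,000: Linnea and Hector each take $69,000.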